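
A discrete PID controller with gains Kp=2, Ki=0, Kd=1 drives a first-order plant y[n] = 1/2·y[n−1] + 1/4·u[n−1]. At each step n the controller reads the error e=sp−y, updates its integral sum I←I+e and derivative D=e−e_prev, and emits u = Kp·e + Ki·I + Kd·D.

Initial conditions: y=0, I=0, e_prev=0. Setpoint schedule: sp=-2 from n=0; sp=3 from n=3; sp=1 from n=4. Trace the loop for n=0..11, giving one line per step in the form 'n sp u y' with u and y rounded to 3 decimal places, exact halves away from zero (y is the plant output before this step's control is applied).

(exact arithmetic carried between steps; '≈' marks a value shown rounded to 6 d.p. or computed from one; I and e_prev carry over from the previous line; the table rounds u and y to 3 d.p., halves away from zero)
n=0: y=0, sp=-2, e=sp−y=-2; I=-2, D=e−e_prev=-2; u=2·(-2)+0·(-2)+1·(-2)=-6; next y=1/2·0+1/4·(-6)=-1.5
n=1: y=-1.5, sp=-2, e=sp−y=-0.5; I=-2.5, D=e−e_prev=1.5; u=2·(-0.5)+0·(-2.5)+1·1.5=0.5; next y=1/2·(-1.5)+1/4·0.5=-0.625
n=2: y=-0.625, sp=-2, e=sp−y=-1.375; I=-3.875, D=e−e_prev=-0.875; u=2·(-1.375)+0·(-3.875)+1·(-0.875)=-3.625; next y=1/2·(-0.625)+1/4·(-3.625)=-1.21875
n=3: y=-1.21875, sp=3, e=sp−y=4.21875; I=0.34375, D=e−e_prev=5.59375; u=2·4.21875+0·0.34375+1·5.59375=14.03125; next y=1/2·(-1.21875)+1/4·14.03125≈2.898438
n=4: y≈2.898438, sp=1, e=sp−y≈-1.898438; I≈-1.554688, D=e−e_prev≈-6.117188; u=2·(-1.898438)+0·(-1.554688)+1·(-6.117188)≈-9.914063; next y=1/2·2.898438+1/4·(-9.914063)≈-1.029297
n=5: y≈-1.029297, sp=1, e=sp−y≈2.029297; I≈0.474609, D=e−e_prev≈3.927734; u=2·2.029297+0·0.474609+1·3.927734≈7.986328; next y=1/2·(-1.029297)+1/4·7.986328≈1.481934
n=6: y≈1.481934, sp=1, e=sp−y≈-0.481934; I≈-0.007324, D=e−e_prev≈-2.511230; u=2·(-0.481934)+0·(-0.007324)+1·(-2.511230)≈-3.475098; next y=1/2·1.481934+1/4·(-3.475098)≈-0.127808
n=7: y≈-0.127808, sp=1, e=sp−y≈1.127808; I≈1.120483, D=e−e_prev≈1.609741; u=2·1.127808+0·1.120483+1·1.609741≈3.865356; next y=1/2·(-0.127808)+1/4·3.865356≈0.902435
n=8: y≈0.902435, sp=1, e=sp−y≈0.097565; I≈1.218048, D=e−e_prev≈-1.030243; u=2·0.097565+0·1.218048+1·(-1.030243)≈-0.835114; next y=1/2·0.902435+1/4·(-0.835114)≈0.242439
n=9: y≈0.242439, sp=1, e=sp−y≈0.757561; I≈1.975609, D=e−e_prev≈0.659996; u=2·0.757561+0·1.975609+1·0.659996≈2.175117; next y=1/2·0.242439+1/4·2.175117≈0.664999
n=10: y≈0.664999, sp=1, e=sp−y≈0.335001; I≈2.310610, D=e−e_prev≈-0.422560; u=2·0.335001+0·2.310610+1·(-0.422560)≈0.247442; next y=1/2·0.664999+1/4·0.247442≈0.394360
n=11: y≈0.394360, sp=1, e=sp−y≈0.605640; I≈2.916250, D=e−e_prev≈0.270639; u=2·0.605640+0·2.916250+1·0.270639≈1.481919; next y=1/2·0.394360+1/4·1.481919≈0.567660

0 -2 -6.000 0.000
1 -2 0.500 -1.500
2 -2 -3.625 -0.625
3 3 14.031 -1.219
4 1 -9.914 2.898
5 1 7.986 -1.029
6 1 -3.475 1.482
7 1 3.865 -0.128
8 1 -0.835 0.902
9 1 2.175 0.242
10 1 0.247 0.665
11 1 1.482 0.394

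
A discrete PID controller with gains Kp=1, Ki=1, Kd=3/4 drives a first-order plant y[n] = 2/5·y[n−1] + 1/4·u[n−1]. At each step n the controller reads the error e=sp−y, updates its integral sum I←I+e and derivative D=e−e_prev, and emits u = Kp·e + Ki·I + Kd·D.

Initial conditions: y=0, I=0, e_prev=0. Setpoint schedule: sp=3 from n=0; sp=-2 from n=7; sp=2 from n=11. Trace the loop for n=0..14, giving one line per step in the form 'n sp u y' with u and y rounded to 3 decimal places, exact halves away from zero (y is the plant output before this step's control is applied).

0 3 8.250 0.000
1 3 3.328 2.063
2 3 6.928 1.657
3 3 5.938 2.395
4 3 6.965 2.442
5 3 6.800 2.718
6 3 7.099 2.787
7 -2 -6.668 2.890
8 -2 1.621 -0.511
9 -2 -4.376 0.201
10 -2 -2.703 -1.014
11 2 6.585 -1.081
12 2 0.305 1.214
13 2 4.606 0.562
14 2 3.315 1.376

(exact arithmetic carried between steps; '≈' marks a value shown rounded to 6 d.p. or computed from one; I and e_prev carry over from the previous line; the table rounds u and y to 3 d.p., halves away from zero)
n=0: y=0, sp=3, e=sp−y=3; I=3, D=e−e_prev=3; u=1·3+1·3+3/4·3=8.25; next y=2/5·0+1/4·8.25=2.0625
n=1: y=2.0625, sp=3, e=sp−y=0.9375; I=3.9375, D=e−e_prev=-2.0625; u=1·0.9375+1·3.9375+3/4·(-2.0625)=3.328125; next y=2/5·2.0625+1/4·3.328125≈1.657031
n=2: y≈1.657031, sp=3, e=sp−y≈1.342969; I≈5.280469, D=e−e_prev≈0.405469; u=1·1.342969+1·5.280469+3/4·0.405469≈6.927539; next y=2/5·1.657031+1/4·6.927539≈2.394697
n=3: y≈2.394697, sp=3, e=sp−y≈0.605303; I≈5.885771, D=e−e_prev≈-0.737666; u=1·0.605303+1·5.885771+3/4·(-0.737666)≈5.937825; next y=2/5·2.394697+1/4·5.937825≈2.442335
n=4: y≈2.442335, sp=3, e=sp−y≈0.557665; I≈6.443436, D=e−e_prev≈-0.047638; u=1·0.557665+1·6.443436+3/4·(-0.047638)≈6.965373; next y=2/5·2.442335+1/4·6.965373≈2.718277
n=5: y≈2.718277, sp=3, e=sp−y≈0.281723; I≈6.725159, D=e−e_prev≈-0.275942; u=1·0.281723+1·6.725159+3/4·(-0.275942)≈6.799925; next y=2/5·2.718277+1/4·6.799925≈2.787292
n=6: y≈2.787292, sp=3, e=sp−y≈0.212708; I≈6.937867, D=e−e_prev≈-0.069015; u=1·0.212708+1·6.937867+3/4·(-0.069015)≈7.098813; next y=2/5·2.787292+1/4·7.098813≈2.889620
n=7: y≈2.889620, sp=-2, e=sp−y≈-4.889620; I≈2.048247, D=e−e_prev≈-5.102328; u=1·(-4.889620)+1·2.048247+3/4·(-5.102328)≈-6.668120; next y=2/5·2.889620+1/4·(-6.668120)≈-0.511182
n=8: y≈-0.511182, sp=-2, e=sp−y≈-1.488818; I≈0.559428, D=e−e_prev≈3.400802; u=1·(-1.488818)+1·0.559428+3/4·3.400802≈1.621212; next y=2/5·(-0.511182)+1/4·1.621212≈0.200830
n=9: y≈0.200830, sp=-2, e=sp−y≈-2.200830; I≈-1.641402, D=e−e_prev≈-0.712012; u=1·(-2.200830)+1·(-1.641402)+3/4·(-0.712012)≈-4.376241; next y=2/5·0.200830+1/4·(-4.376241)≈-1.013728
n=10: y≈-1.013728, sp=-2, e=sp−y≈-0.986272; I≈-2.627674, D=e−e_prev≈1.214558; u=1·(-0.986272)+1·(-2.627674)+3/4·1.214558≈-2.703027; next y=2/5·(-1.013728)+1/4·(-2.703027)≈-1.081248
n=11: y≈-1.081248, sp=2, e=sp−y≈3.081248; I≈0.453574, D=e−e_prev≈4.067520; u=1·3.081248+1·0.453574+3/4·4.067520≈6.585462; next y=2/5·(-1.081248)+1/4·6.585462≈1.213866
n=12: y≈1.213866, sp=2, e=sp−y≈0.786134; I≈1.239708, D=e−e_prev≈-2.295114; u=1·0.786134+1·1.239708+3/4·(-2.295114)≈0.304506; next y=2/5·1.213866+1/4·0.304506≈0.561673
n=13: y≈0.561673, sp=2, e=sp−y≈1.438327; I≈2.678035, D=e−e_prev≈0.652193; u=1·1.438327+1·2.678035+3/4·0.652193≈4.605507; next y=2/5·0.561673+1/4·4.605507≈1.376046
n=14: y≈1.376046, sp=2, e=sp−y≈0.623954; I≈3.301989, D=e−e_prev≈-0.814373; u=1·0.623954+1·3.301989+3/4·(-0.814373)≈3.315163; next y=2/5·1.376046+1/4·3.315163≈1.379209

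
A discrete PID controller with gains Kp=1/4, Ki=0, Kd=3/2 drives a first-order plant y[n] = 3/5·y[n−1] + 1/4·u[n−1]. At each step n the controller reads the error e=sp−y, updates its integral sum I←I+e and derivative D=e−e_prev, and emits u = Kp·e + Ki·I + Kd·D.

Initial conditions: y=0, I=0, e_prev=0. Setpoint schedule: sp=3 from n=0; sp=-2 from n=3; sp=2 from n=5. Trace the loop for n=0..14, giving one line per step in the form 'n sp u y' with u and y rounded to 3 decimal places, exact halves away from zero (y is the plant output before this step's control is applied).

0 3 5.250 0.000
1 3 -1.547 1.313
2 3 2.017 0.401
3 -2 -8.702 0.745
4 -2 3.642 -1.729
5 2 4.129 -0.127
6 2 -1.363 0.956
7 2 1.527 0.233
8 2 -0.063 0.521
9 2 0.762 0.297
10 2 0.300 0.369
11 2 0.535 0.296
12 2 0.399 0.311
13 2 0.465 0.287
14 2 0.425 0.288

(exact arithmetic carried between steps; '≈' marks a value shown rounded to 6 d.p. or computed from one; I and e_prev carry over from the previous line; the table rounds u and y to 3 d.p., halves away from zero)
n=0: y=0, sp=3, e=sp−y=3; I=3, D=e−e_prev=3; u=1/4·3+0·3+3/2·3=5.25; next y=3/5·0+1/4·5.25=1.3125
n=1: y=1.3125, sp=3, e=sp−y=1.6875; I=4.6875, D=e−e_prev=-1.3125; u=1/4·1.6875+0·4.6875+3/2·(-1.3125)=-1.546875; next y=3/5·1.3125+1/4·(-1.546875)≈0.400781
n=2: y≈0.400781, sp=3, e=sp−y≈2.599219; I≈7.286719, D=e−e_prev≈0.911719; u=1/4·2.599219+0·7.286719+3/2·0.911719≈2.017383; next y=3/5·0.400781+1/4·2.017383≈0.744814
n=3: y≈0.744814, sp=-2, e=sp−y≈-2.744814; I≈4.541904, D=e−e_prev≈-5.344033; u=1/4·(-2.744814)+0·4.541904+3/2·(-5.344033)≈-8.702253; next y=3/5·0.744814+1/4·(-8.702253)≈-1.728675
n=4: y≈-1.728675, sp=-2, e=sp−y≈-0.271325; I≈4.270579, D=e−e_prev≈2.473489; u=1/4·(-0.271325)+0·4.270579+3/2·2.473489≈3.642402; next y=3/5·(-1.728675)+1/4·3.642402≈-0.126604
n=5: y≈-0.126604, sp=2, e=sp−y≈2.126604; I≈6.397183, D=e−e_prev≈2.397930; u=1/4·2.126604+0·6.397183+3/2·2.397930≈4.128545; next y=3/5·(-0.126604)+1/4·4.128545≈0.956174
n=6: y≈0.956174, sp=2, e=sp−y≈1.043826; I≈7.441009, D=e−e_prev≈-1.082778; u=1/4·1.043826+0·7.441009+3/2·(-1.082778)≈-1.363210; next y=3/5·0.956174+1/4·(-1.363210)≈0.232902
n=7: y≈0.232902, sp=2, e=sp−y≈1.767098; I≈9.208108, D=e−e_prev≈0.723272; u=1/4·1.767098+0·9.208108+3/2·0.723272≈1.526683; next y=3/5·0.232902+1/4·1.526683≈0.521412
n=8: y≈0.521412, sp=2, e=sp−y≈1.478588; I≈10.686696, D=e−e_prev≈-0.288510; u=1/4·1.478588+0·10.686696+3/2·(-0.288510)≈-0.063118; next y=3/5·0.521412+1/4·(-0.063118)≈0.297068
n=9: y≈0.297068, sp=2, e=sp−y≈1.702932; I≈12.389629, D=e−e_prev≈0.224344; u=1/4·1.702932+0·12.389629+3/2·0.224344≈0.762249; next y=3/5·0.297068+1/4·0.762249≈0.368803
n=10: y≈0.368803, sp=2, e=sp−y≈1.631197; I≈14.020826, D=e−e_prev≈-0.071735; u=1/4·1.631197+0·14.020826+3/2·(-0.071735)≈0.300196; next y=3/5·0.368803+1/4·0.300196≈0.296331
n=11: y≈0.296331, sp=2, e=sp−y≈1.703669; I≈15.724495, D=e−e_prev≈0.072472; u=1/4·1.703669+0·15.724495+3/2·0.072472≈0.534625; next y=3/5·0.296331+1/4·0.534625≈0.311455
n=12: y≈0.311455, sp=2, e=sp−y≈1.688545; I≈17.413040, D=e−e_prev≈-0.015124; u=1/4·1.688545+0·17.413040+3/2·(-0.015124)≈0.399450; next y=3/5·0.311455+1/4·0.399450≈0.286735
n=13: y≈0.286735, sp=2, e=sp−y≈1.713265; I≈19.126305, D=e−e_prev≈0.024719; u=1/4·1.713265+0·19.126305+3/2·0.024719≈0.465395; next y=3/5·0.286735+1/4·0.465395≈0.288390
n=14: y≈0.288390, sp=2, e=sp−y≈1.711610; I≈20.837915, D=e−e_prev≈-0.001655; u=1/4·1.711610+0·20.837915+3/2·(-0.001655)≈0.425421; next y=3/5·0.288390+1/4·0.425421≈0.279389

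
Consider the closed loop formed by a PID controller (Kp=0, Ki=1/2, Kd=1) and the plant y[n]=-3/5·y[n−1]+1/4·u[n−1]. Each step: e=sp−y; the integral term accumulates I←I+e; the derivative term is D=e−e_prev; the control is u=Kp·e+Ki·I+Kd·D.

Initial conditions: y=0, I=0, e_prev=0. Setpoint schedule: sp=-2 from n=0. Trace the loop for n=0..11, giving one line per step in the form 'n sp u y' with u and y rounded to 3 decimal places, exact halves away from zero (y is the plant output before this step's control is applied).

(exact arithmetic carried between steps; '≈' marks a value shown rounded to 6 d.p. or computed from one; I and e_prev carry over from the previous line; the table rounds u and y to 3 d.p., halves away from zero)
n=0: y=0, sp=-2, e=sp−y=-2; I=-2, D=e−e_prev=-2; u=0·(-2)+1/2·(-2)+1·(-2)=-3; next y=-3/5·0+1/4·(-3)=-0.75
n=1: y=-0.75, sp=-2, e=sp−y=-1.25; I=-3.25, D=e−e_prev=0.75; u=0·(-1.25)+1/2·(-3.25)+1·0.75=-0.875; next y=-3/5·(-0.75)+1/4·(-0.875)=0.23125
n=2: y=0.23125, sp=-2, e=sp−y=-2.23125; I=-5.48125, D=e−e_prev=-0.98125; u=0·(-2.23125)+1/2·(-5.48125)+1·(-0.98125)=-3.721875; next y=-3/5·0.23125+1/4·(-3.721875)≈-1.069219
n=3: y≈-1.069219, sp=-2, e=sp−y≈-0.930781; I≈-6.412031, D=e−e_prev≈1.300469; u=0·(-0.930781)+1/2·(-6.412031)+1·1.300469≈-1.905547; next y=-3/5·(-1.069219)+1/4·(-1.905547)≈0.165145
n=4: y≈0.165145, sp=-2, e=sp−y≈-2.165145; I≈-8.577176, D=e−e_prev≈-1.234363; u=0·(-2.165145)+1/2·(-8.577176)+1·(-1.234363)≈-5.522951; next y=-3/5·0.165145+1/4·(-5.522951)≈-1.479825
n=5: y≈-1.479825, sp=-2, e=sp−y≈-0.520175; I≈-9.097351, D=e−e_prev≈1.644969; u=0·(-0.520175)+1/2·(-9.097351)+1·1.644969≈-2.903707; next y=-3/5·(-1.479825)+1/4·(-2.903707)≈0.161968
n=6: y≈0.161968, sp=-2, e=sp−y≈-2.161968; I≈-11.259319, D=e−e_prev≈-1.641793; u=0·(-2.161968)+1/2·(-11.259319)+1·(-1.641793)≈-7.271452; next y=-3/5·0.161968+1/4·(-7.271452)≈-1.915044
n=7: y≈-1.915044, sp=-2, e=sp−y≈-0.084956; I≈-11.344275, D=e−e_prev≈2.077012; u=0·(-0.084956)+1/2·(-11.344275)+1·2.077012≈-3.595126; next y=-3/5·(-1.915044)+1/4·(-3.595126)≈0.250245
n=8: y≈0.250245, sp=-2, e=sp−y≈-2.250245; I≈-13.594520, D=e−e_prev≈-2.165289; u=0·(-2.250245)+1/2·(-13.594520)+1·(-2.165289)≈-8.962549; next y=-3/5·0.250245+1/4·(-8.962549)≈-2.390784
n=9: y≈-2.390784, sp=-2, e=sp−y≈0.390784; I≈-13.203736, D=e−e_prev≈2.641029; u=0·0.390784+1/2·(-13.203736)+1·2.641029≈-3.960839; next y=-3/5·(-2.390784)+1/4·(-3.960839)≈0.444261
n=10: y≈0.444261, sp=-2, e=sp−y≈-2.444261; I≈-15.647997, D=e−e_prev≈-2.835045; u=0·(-2.444261)+1/2·(-15.647997)+1·(-2.835045)≈-10.659043; next y=-3/5·0.444261+1/4·(-10.659043)≈-2.931317
n=11: y≈-2.931317, sp=-2, e=sp−y≈0.931317; I≈-14.716680, D=e−e_prev≈3.375578; u=0·0.931317+1/2·(-14.716680)+1·3.375578≈-3.982762; next y=-3/5·(-2.931317)+1/4·(-3.982762)≈0.763100

0 -2 -3.000 0.000
1 -2 -0.875 -0.750
2 -2 -3.722 0.231
3 -2 -1.906 -1.069
4 -2 -5.523 0.165
5 -2 -2.904 -1.480
6 -2 -7.271 0.162
7 -2 -3.595 -1.915
8 -2 -8.963 0.250
9 -2 -3.961 -2.391
10 -2 -10.659 0.444
11 -2 -3.983 -2.931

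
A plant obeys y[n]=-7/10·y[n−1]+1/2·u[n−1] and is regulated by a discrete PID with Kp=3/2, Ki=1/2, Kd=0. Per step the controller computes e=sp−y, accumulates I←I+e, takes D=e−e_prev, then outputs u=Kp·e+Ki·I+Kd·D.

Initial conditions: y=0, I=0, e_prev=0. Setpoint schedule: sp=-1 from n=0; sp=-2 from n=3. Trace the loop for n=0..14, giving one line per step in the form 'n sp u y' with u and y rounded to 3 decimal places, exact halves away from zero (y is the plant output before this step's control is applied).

0 -1 -2.000 0.000
1 -1 -0.500 -1.000
2 -1 -3.400 0.450
3 -2 -1.195 -2.015
4 -2 -6.844 0.813
5 -2 1.358 -3.991
6 -2 -12.573 3.472
7 -2 9.070 -8.717
8 -2 -26.281 10.637
9 -2 29.848 -20.586
10 -2 -60.700 29.334
11 -2 84.070 -50.884
12 -2 -148.565 77.654
13 -2 224.197 -128.640
14 -2 -374.057 202.147

(exact arithmetic carried between steps; '≈' marks a value shown rounded to 6 d.p. or computed from one; I and e_prev carry over from the previous line; the table rounds u and y to 3 d.p., halves away from zero)
n=0: y=0, sp=-1, e=sp−y=-1; I=-1, D=e−e_prev=-1; u=3/2·(-1)+1/2·(-1)+0·(-1)=-2; next y=-7/10·0+1/2·(-2)=-1
n=1: y=-1, sp=-1, e=sp−y=0; I=-1, D=e−e_prev=1; u=3/2·0+1/2·(-1)+0·1=-0.5; next y=-7/10·(-1)+1/2·(-0.5)=0.45
n=2: y=0.45, sp=-1, e=sp−y=-1.45; I=-2.45, D=e−e_prev=-1.45; u=3/2·(-1.45)+1/2·(-2.45)+0·(-1.45)=-3.4; next y=-7/10·0.45+1/2·(-3.4)=-2.015
n=3: y=-2.015, sp=-2, e=sp−y=0.015; I=-2.435, D=e−e_prev=1.465; u=3/2·0.015+1/2·(-2.435)+0·1.465=-1.195; next y=-7/10·(-2.015)+1/2·(-1.195)=0.813
n=4: y=0.813, sp=-2, e=sp−y=-2.813; I=-5.248, D=e−e_prev=-2.828; u=3/2·(-2.813)+1/2·(-5.248)+0·(-2.828)=-6.8435; next y=-7/10·0.813+1/2·(-6.8435)=-3.99085
n=5: y=-3.99085, sp=-2, e=sp−y=1.99085; I=-3.25715, D=e−e_prev=4.80385; u=3/2·1.99085+1/2·(-3.25715)+0·4.80385=1.3577; next y=-7/10·(-3.99085)+1/2·1.3577=3.472445
n=6: y=3.472445, sp=-2, e=sp−y=-5.472445; I=-8.729595, D=e−e_prev=-7.463295; u=3/2·(-5.472445)+1/2·(-8.729595)+0·(-7.463295)=-12.573465; next y=-7/10·3.472445+1/2·(-12.573465)=-8.717444
n=7: y=-8.717444, sp=-2, e=sp−y=6.717444; I=-2.012151, D=e−e_prev=12.189889; u=3/2·6.717444+1/2·(-2.012151)+0·12.189889≈9.070091; next y=-7/10·(-8.717444)+1/2·9.070091≈10.637256
n=8: y≈10.637256, sp=-2, e=sp−y≈-12.637256; I≈-14.649407, D=e−e_prev≈-19.354700; u=3/2·(-12.637256)+1/2·(-14.649407)+0·(-19.354700)≈-26.280588; next y=-7/10·10.637256+1/2·(-26.280588)≈-20.586373
n=9: y≈-20.586373, sp=-2, e=sp−y≈18.586373; I≈3.936966, D=e−e_prev≈31.223629; u=3/2·18.586373+1/2·3.936966+0·31.223629≈29.848043; next y=-7/10·(-20.586373)+1/2·29.848043≈29.334482
n=10: y≈29.334482, sp=-2, e=sp−y≈-31.334482; I≈-27.397516, D=e−e_prev≈-49.920855; u=3/2·(-31.334482)+1/2·(-27.397516)+0·(-49.920855)≈-60.700482; next y=-7/10·29.334482+1/2·(-60.700482)≈-50.884379
n=11: y≈-50.884379, sp=-2, e=sp−y≈48.884379; I≈21.486862, D=e−e_prev≈80.218861; u=3/2·48.884379+1/2·21.486862+0·80.218861≈84.069999; next y=-7/10·(-50.884379)+1/2·84.069999≈77.654064
n=12: y≈77.654064, sp=-2, e=sp−y≈-79.654064; I≈-58.167202, D=e−e_prev≈-128.538443; u=3/2·(-79.654064)+1/2·(-58.167202)+0·(-128.538443)≈-148.564698; next y=-7/10·77.654064+1/2·(-148.564698)≈-128.640194
n=13: y≈-128.640194, sp=-2, e=sp−y≈126.640194; I≈68.472992, D=e−e_prev≈206.294259; u=3/2·126.640194+1/2·68.472992+0·206.294259≈224.196787; next y=-7/10·(-128.640194)+1/2·224.196787≈202.146529
n=14: y≈202.146529, sp=-2, e=sp−y≈-204.146529; I≈-135.673538, D=e−e_prev≈-330.786723; u=3/2·(-204.146529)+1/2·(-135.673538)+0·(-330.786723)≈-374.056563; next y=-7/10·202.146529+1/2·(-374.056563)≈-328.530852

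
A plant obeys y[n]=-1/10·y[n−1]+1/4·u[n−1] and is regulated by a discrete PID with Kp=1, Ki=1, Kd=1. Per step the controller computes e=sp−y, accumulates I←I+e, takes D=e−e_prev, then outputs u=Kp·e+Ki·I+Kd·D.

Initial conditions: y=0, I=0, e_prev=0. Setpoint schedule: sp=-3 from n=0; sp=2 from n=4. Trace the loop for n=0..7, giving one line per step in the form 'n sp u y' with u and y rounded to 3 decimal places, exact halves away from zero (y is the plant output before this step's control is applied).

(exact arithmetic carried between steps; '≈' marks a value shown rounded to 6 d.p. or computed from one; I and e_prev carry over from the previous line; the table rounds u and y to 3 d.p., halves away from zero)
n=0: y=0, sp=-3, e=sp−y=-3; I=-3, D=e−e_prev=-3; u=1·(-3)+1·(-3)+1·(-3)=-9; next y=-1/10·0+1/4·(-9)=-2.25
n=1: y=-2.25, sp=-3, e=sp−y=-0.75; I=-3.75, D=e−e_prev=2.25; u=1·(-0.75)+1·(-3.75)+1·2.25=-2.25; next y=-1/10·(-2.25)+1/4·(-2.25)=-0.3375
n=2: y=-0.3375, sp=-3, e=sp−y=-2.6625; I=-6.4125, D=e−e_prev=-1.9125; u=1·(-2.6625)+1·(-6.4125)+1·(-1.9125)=-10.9875; next y=-1/10·(-0.3375)+1/4·(-10.9875)=-2.713125
n=3: y=-2.713125, sp=-3, e=sp−y=-0.286875; I=-6.699375, D=e−e_prev=2.375625; u=1·(-0.286875)+1·(-6.699375)+1·2.375625=-4.610625; next y=-1/10·(-2.713125)+1/4·(-4.610625)≈-0.881344
n=4: y≈-0.881344, sp=2, e=sp−y≈2.881344; I≈-3.818031, D=e−e_prev≈3.168219; u=1·2.881344+1·(-3.818031)+1·3.168219≈2.231531; next y=-1/10·(-0.881344)+1/4·2.231531≈0.646017
n=5: y≈0.646017, sp=2, e=sp−y≈1.353983; I≈-2.464048, D=e−e_prev≈-1.527361; u=1·1.353983+1·(-2.464048)+1·(-1.527361)≈-2.637427; next y=-1/10·0.646017+1/4·(-2.637427)≈-0.723958
n=6: y≈-0.723958, sp=2, e=sp−y≈2.723958; I≈0.259910, D=e−e_prev≈1.369976; u=1·2.723958+1·0.259910+1·1.369976≈4.353844; next y=-1/10·(-0.723958)+1/4·4.353844≈1.160857
n=7: y≈1.160857, sp=2, e=sp−y≈0.839143; I≈1.099053, D=e−e_prev≈-1.884815; u=1·0.839143+1·1.099053+1·(-1.884815)≈0.053381; next y=-1/10·1.160857+1/4·0.053381≈-0.102740

0 -3 -9.000 0.000
1 -3 -2.250 -2.250
2 -3 -10.988 -0.338
3 -3 -4.611 -2.713
4 2 2.232 -0.881
5 2 -2.637 0.646
6 2 4.354 -0.724
7 2 0.053 1.161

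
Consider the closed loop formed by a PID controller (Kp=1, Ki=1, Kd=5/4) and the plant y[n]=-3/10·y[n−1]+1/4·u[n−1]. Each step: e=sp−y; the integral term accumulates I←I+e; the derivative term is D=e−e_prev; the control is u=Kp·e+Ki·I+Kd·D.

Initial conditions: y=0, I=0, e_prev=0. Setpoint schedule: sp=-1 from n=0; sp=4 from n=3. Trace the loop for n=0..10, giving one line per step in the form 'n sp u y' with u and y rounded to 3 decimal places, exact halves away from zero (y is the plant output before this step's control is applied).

(exact arithmetic carried between steps; '≈' marks a value shown rounded to 6 d.p. or computed from one; I and e_prev carry over from the previous line; the table rounds u and y to 3 d.p., halves away from zero)
n=0: y=0, sp=-1, e=sp−y=-1; I=-1, D=e−e_prev=-1; u=1·(-1)+1·(-1)+5/4·(-1)=-3.25; next y=-3/10·0+1/4·(-3.25)=-0.8125
n=1: y=-0.8125, sp=-1, e=sp−y=-0.1875; I=-1.1875, D=e−e_prev=0.8125; u=1·(-0.1875)+1·(-1.1875)+5/4·0.8125=-0.359375; next y=-3/10·(-0.8125)+1/4·(-0.359375)≈0.153906
n=2: y≈0.153906, sp=-1, e=sp−y≈-1.153906; I≈-2.341406, D=e−e_prev≈-0.966406; u=1·(-1.153906)+1·(-2.341406)+5/4·(-0.966406)≈-4.703320; next y=-3/10·0.153906+1/4·(-4.703320)≈-1.222002
n=3: y≈-1.222002, sp=4, e=sp−y≈5.222002; I≈2.880596, D=e−e_prev≈6.375908; u=1·5.222002+1·2.880596+5/4·6.375908≈16.072483; next y=-3/10·(-1.222002)+1/4·16.072483≈4.384721
n=4: y≈4.384721, sp=4, e=sp−y≈-0.384721; I≈2.495874, D=e−e_prev≈-5.606723; u=1·(-0.384721)+1·2.495874+5/4·(-5.606723)≈-4.897251; next y=-3/10·4.384721+1/4·(-4.897251)≈-2.539729
n=5: y≈-2.539729, sp=4, e=sp−y≈6.539729; I≈9.035604, D=e−e_prev≈6.924450; u=1·6.539729+1·9.035604+5/4·6.924450≈24.230896; next y=-3/10·(-2.539729)+1/4·24.230896≈6.819643
n=6: y≈6.819643, sp=4, e=sp−y≈-2.819643; I≈6.215961, D=e−e_prev≈-9.359372; u=1·(-2.819643)+1·6.215961+5/4·(-9.359372)≈-8.302897; next y=-3/10·6.819643+1/4·(-8.302897)≈-4.121617
n=7: y≈-4.121617, sp=4, e=sp−y≈8.121617; I≈14.337578, D=e−e_prev≈10.941260; u=1·8.121617+1·14.337578+5/4·10.941260≈36.135769; next y=-3/10·(-4.121617)+1/4·36.135769≈10.270427
n=8: y≈10.270427, sp=4, e=sp−y≈-6.270427; I≈8.067150, D=e−e_prev≈-14.392044; u=1·(-6.270427)+1·8.067150+5/4·(-14.392044)≈-16.193332; next y=-3/10·10.270427+1/4·(-16.193332)≈-7.129461
n=9: y≈-7.129461, sp=4, e=sp−y≈11.129461; I≈19.196612, D=e−e_prev≈17.399889; u=1·11.129461+1·19.196612+5/4·17.399889≈52.075934; next y=-3/10·(-7.129461)+1/4·52.075934≈15.157822
n=10: y≈15.157822, sp=4, e=sp−y≈-11.157822; I≈8.038790, D=e−e_prev≈-22.287283; u=1·(-11.157822)+1·8.038790+5/4·(-22.287283)≈-30.978136; next y=-3/10·15.157822+1/4·(-30.978136)≈-12.291881

0 -1 -3.250 0.000
1 -1 -0.359 -0.813
2 -1 -4.703 0.154
3 4 16.072 -1.222
4 4 -4.897 4.385
5 4 24.231 -2.540
6 4 -8.303 6.820
7 4 36.136 -4.122
8 4 -16.193 10.270
9 4 52.076 -7.129
10 4 -30.978 15.158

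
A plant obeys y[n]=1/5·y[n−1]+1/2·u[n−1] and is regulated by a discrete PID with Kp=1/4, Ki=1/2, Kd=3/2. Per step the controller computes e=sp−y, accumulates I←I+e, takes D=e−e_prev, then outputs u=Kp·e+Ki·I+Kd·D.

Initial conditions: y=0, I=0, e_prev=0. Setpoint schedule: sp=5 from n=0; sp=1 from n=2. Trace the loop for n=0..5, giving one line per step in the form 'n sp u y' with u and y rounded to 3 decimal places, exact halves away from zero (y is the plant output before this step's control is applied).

(exact arithmetic carried between steps; '≈' marks a value shown rounded to 6 d.p. or computed from one; I and e_prev carry over from the previous line; the table rounds u and y to 3 d.p., halves away from zero)
n=0: y=0, sp=5, e=sp−y=5; I=5, D=e−e_prev=5; u=1/4·5+1/2·5+3/2·5=11.25; next y=1/5·0+1/2·11.25=5.625
n=1: y=5.625, sp=5, e=sp−y=-0.625; I=4.375, D=e−e_prev=-5.625; u=1/4·(-0.625)+1/2·4.375+3/2·(-5.625)=-6.40625; next y=1/5·5.625+1/2·(-6.40625)=-2.078125
n=2: y=-2.078125, sp=1, e=sp−y=3.078125; I=7.453125, D=e−e_prev=3.703125; u=1/4·3.078125+1/2·7.453125+3/2·3.703125≈10.050781; next y=1/5·(-2.078125)+1/2·10.050781≈4.609766
n=3: y≈4.609766, sp=1, e=sp−y≈-3.609766; I≈3.843359, D=e−e_prev≈-6.687891; u=1/4·(-3.609766)+1/2·3.843359+3/2·(-6.687891)≈-9.012598; next y=1/5·4.609766+1/2·(-9.012598)≈-3.584346
n=4: y≈-3.584346, sp=1, e=sp−y≈4.584346; I≈8.427705, D=e−e_prev≈8.194111; u=1/4·4.584346+1/2·8.427705+3/2·8.194111≈17.651106; next y=1/5·(-3.584346)+1/2·17.651106≈8.108684
n=5: y≈8.108684, sp=1, e=sp−y≈-7.108684; I≈1.319021, D=e−e_prev≈-11.693030; u=1/4·(-7.108684)+1/2·1.319021+3/2·(-11.693030)≈-18.657205; next y=1/5·8.108684+1/2·(-18.657205)≈-7.706866

0 5 11.250 0.000
1 5 -6.406 5.625
2 1 10.051 -2.078
3 1 -9.013 4.610
4 1 17.651 -3.584
5 1 -18.657 8.109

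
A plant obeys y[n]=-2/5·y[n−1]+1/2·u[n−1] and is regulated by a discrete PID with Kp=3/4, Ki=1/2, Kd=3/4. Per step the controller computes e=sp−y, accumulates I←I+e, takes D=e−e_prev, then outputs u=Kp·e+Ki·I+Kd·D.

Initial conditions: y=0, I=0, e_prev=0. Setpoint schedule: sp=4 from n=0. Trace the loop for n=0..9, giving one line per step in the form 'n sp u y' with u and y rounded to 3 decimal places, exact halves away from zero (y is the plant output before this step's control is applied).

(exact arithmetic carried between steps; '≈' marks a value shown rounded to 6 d.p. or computed from one; I and e_prev carry over from the previous line; the table rounds u and y to 3 d.p., halves away from zero)
n=0: y=0, sp=4, e=sp−y=4; I=4, D=e−e_prev=4; u=3/4·4+1/2·4+3/4·4=8; next y=-2/5·0+1/2·8=4
n=1: y=4, sp=4, e=sp−y=0; I=4, D=e−e_prev=-4; u=3/4·0+1/2·4+3/4·(-4)=-1; next y=-2/5·4+1/2·(-1)=-2.1
n=2: y=-2.1, sp=4, e=sp−y=6.1; I=10.1, D=e−e_prev=6.1; u=3/4·6.1+1/2·10.1+3/4·6.1=14.2; next y=-2/5·(-2.1)+1/2·14.2=7.94
n=3: y=7.94, sp=4, e=sp−y=-3.94; I=6.16, D=e−e_prev=-10.04; u=3/4·(-3.94)+1/2·6.16+3/4·(-10.04)=-7.405; next y=-2/5·7.94+1/2·(-7.405)=-6.8785
n=4: y=-6.8785, sp=4, e=sp−y=10.8785; I=17.0385, D=e−e_prev=14.8185; u=3/4·10.8785+1/2·17.0385+3/4·14.8185=27.792; next y=-2/5·(-6.8785)+1/2·27.792=16.6474
n=5: y=16.6474, sp=4, e=sp−y=-12.6474; I=4.3911, D=e−e_prev=-23.5259; u=3/4·(-12.6474)+1/2·4.3911+3/4·(-23.5259)=-24.934425; next y=-2/5·16.6474+1/2·(-24.934425)≈-19.126173
n=6: y≈-19.126173, sp=4, e=sp−y≈23.126173; I≈27.517273, D=e−e_prev≈35.773573; u=3/4·23.126173+1/2·27.517273+3/4·35.773573≈57.933445; next y=-2/5·(-19.126173)+1/2·57.933445≈36.617192
n=7: y≈36.617192, sp=4, e=sp−y≈-32.617192; I≈-5.099919, D=e−e_prev≈-55.743364; u=3/4·(-32.617192)+1/2·(-5.099919)+3/4·(-55.743364)≈-68.820376; next y=-2/5·36.617192+1/2·(-68.820376)≈-49.057065
n=8: y≈-49.057065, sp=4, e=sp−y≈53.057065; I≈47.957146, D=e−e_prev≈85.674256; u=3/4·53.057065+1/2·47.957146+3/4·85.674256≈128.027063; next y=-2/5·(-49.057065)+1/2·128.027063≈83.636358
n=9: y≈83.636358, sp=4, e=sp−y≈-79.636358; I≈-31.679212, D=e−e_prev≈-132.693422; u=3/4·(-79.636358)+1/2·(-31.679212)+3/4·(-132.693422)≈-175.086941; next y=-2/5·83.636358+1/2·(-175.086941)≈-120.998013

0 4 8.000 0.000
1 4 -1.000 4.000
2 4 14.200 -2.100
3 4 -7.405 7.940
4 4 27.792 -6.879
5 4 -24.934 16.647
6 4 57.933 -19.126
7 4 -68.820 36.617
8 4 128.027 -49.057
9 4 -175.087 83.636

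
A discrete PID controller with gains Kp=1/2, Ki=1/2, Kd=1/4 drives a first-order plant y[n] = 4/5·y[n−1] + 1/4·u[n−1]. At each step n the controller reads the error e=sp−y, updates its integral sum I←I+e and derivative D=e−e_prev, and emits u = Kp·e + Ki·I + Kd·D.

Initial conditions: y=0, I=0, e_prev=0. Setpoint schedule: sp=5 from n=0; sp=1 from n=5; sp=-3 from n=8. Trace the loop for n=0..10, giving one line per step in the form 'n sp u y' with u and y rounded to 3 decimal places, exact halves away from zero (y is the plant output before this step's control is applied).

0 5 6.250 0.000
1 5 5.547 1.563
2 5 6.313 2.637
3 5 6.450 3.688
4 5 6.275 4.563
5 1 0.892 5.219
6 1 0.973 4.398
7 1 -0.136 3.762
8 -3 -5.693 2.975
9 -3 -5.354 0.957
10 -3 -5.925 -0.573

(exact arithmetic carried between steps; '≈' marks a value shown rounded to 6 d.p. or computed from one; I and e_prev carry over from the previous line; the table rounds u and y to 3 d.p., halves away from zero)
n=0: y=0, sp=5, e=sp−y=5; I=5, D=e−e_prev=5; u=1/2·5+1/2·5+1/4·5=6.25; next y=4/5·0+1/4·6.25=1.5625
n=1: y=1.5625, sp=5, e=sp−y=3.4375; I=8.4375, D=e−e_prev=-1.5625; u=1/2·3.4375+1/2·8.4375+1/4·(-1.5625)=5.546875; next y=4/5·1.5625+1/4·5.546875≈2.636719
n=2: y≈2.636719, sp=5, e=sp−y≈2.363281; I≈10.800781, D=e−e_prev≈-1.074219; u=1/2·2.363281+1/2·10.800781+1/4·(-1.074219)≈6.313477; next y=4/5·2.636719+1/4·6.313477≈3.687744
n=3: y≈3.687744, sp=5, e=sp−y≈1.312256; I≈12.113037, D=e−e_prev≈-1.051025; u=1/2·1.312256+1/2·12.113037+1/4·(-1.051025)≈6.449890; next y=4/5·3.687744+1/4·6.449890≈4.562668
n=4: y≈4.562668, sp=5, e=sp−y≈0.437332; I≈12.550369, D=e−e_prev≈-0.874924; u=1/2·0.437332+1/2·12.550369+1/4·(-0.874924)≈6.275120; next y=4/5·4.562668+1/4·6.275120≈5.218914
n=5: y≈5.218914, sp=1, e=sp−y≈-4.218914; I≈8.331455, D=e−e_prev≈-4.656246; u=1/2·(-4.218914)+1/2·8.331455+1/4·(-4.656246)≈0.892209; next y=4/5·5.218914+1/4·0.892209≈4.398184
n=6: y≈4.398184, sp=1, e=sp−y≈-3.398184; I≈4.933271, D=e−e_prev≈0.820731; u=1/2·(-3.398184)+1/2·4.933271+1/4·0.820731≈0.972727; next y=4/5·4.398184+1/4·0.972727≈3.761729
n=7: y≈3.761729, sp=1, e=sp−y≈-2.761729; I≈2.171543, D=e−e_prev≈0.636455; u=1/2·(-2.761729)+1/2·2.171543+1/4·0.636455≈-0.135979; next y=4/5·3.761729+1/4·(-0.135979)≈2.975388
n=8: y≈2.975388, sp=-3, e=sp−y≈-5.975388; I≈-3.803845, D=e−e_prev≈-3.213660; u=1/2·(-5.975388)+1/2·(-3.803845)+1/4·(-3.213660)≈-5.693031; next y=4/5·2.975388+1/4·(-5.693031)≈0.957053
n=9: y≈0.957053, sp=-3, e=sp−y≈-3.957053; I≈-7.760898, D=e−e_prev≈2.018335; u=1/2·(-3.957053)+1/2·(-7.760898)+1/4·2.018335≈-5.354391; next y=4/5·0.957053+1/4·(-5.354391)≈-0.572956
n=10: y≈-0.572956, sp=-3, e=sp−y≈-2.427044; I≈-10.187942, D=e−e_prev≈1.530008; u=1/2·(-2.427044)+1/2·(-10.187942)+1/4·1.530008≈-5.924991; next y=4/5·(-0.572956)+1/4·(-5.924991)≈-1.939612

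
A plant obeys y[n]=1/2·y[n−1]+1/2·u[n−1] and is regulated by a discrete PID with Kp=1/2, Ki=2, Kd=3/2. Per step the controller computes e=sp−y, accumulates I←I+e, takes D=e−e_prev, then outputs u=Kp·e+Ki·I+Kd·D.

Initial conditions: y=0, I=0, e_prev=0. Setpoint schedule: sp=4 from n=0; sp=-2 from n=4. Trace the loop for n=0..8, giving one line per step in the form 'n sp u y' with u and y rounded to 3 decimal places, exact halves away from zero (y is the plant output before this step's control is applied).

(exact arithmetic carried between steps; '≈' marks a value shown rounded to 6 d.p. or computed from one; I and e_prev carry over from the previous line; the table rounds u and y to 3 d.p., halves away from zero)
n=0: y=0, sp=4, e=sp−y=4; I=4, D=e−e_prev=4; u=1/2·4+2·4+3/2·4=16; next y=1/2·0+1/2·16=8
n=1: y=8, sp=4, e=sp−y=-4; I=0, D=e−e_prev=-8; u=1/2·(-4)+2·0+3/2·(-8)=-14; next y=1/2·8+1/2·(-14)=-3
n=2: y=-3, sp=4, e=sp−y=7; I=7, D=e−e_prev=11; u=1/2·7+2·7+3/2·11=34; next y=1/2·(-3)+1/2·34=15.5
n=3: y=15.5, sp=4, e=sp−y=-11.5; I=-4.5, D=e−e_prev=-18.5; u=1/2·(-11.5)+2·(-4.5)+3/2·(-18.5)=-42.5; next y=1/2·15.5+1/2·(-42.5)=-13.5
n=4: y=-13.5, sp=-2, e=sp−y=11.5; I=7, D=e−e_prev=23; u=1/2·11.5+2·7+3/2·23=54.25; next y=1/2·(-13.5)+1/2·54.25=20.375
n=5: y=20.375, sp=-2, e=sp−y=-22.375; I=-15.375, D=e−e_prev=-33.875; u=1/2·(-22.375)+2·(-15.375)+3/2·(-33.875)=-92.75; next y=1/2·20.375+1/2·(-92.75)=-36.1875
n=6: y=-36.1875, sp=-2, e=sp−y=34.1875; I=18.8125, D=e−e_prev=56.5625; u=1/2·34.1875+2·18.8125+3/2·56.5625=139.5625; next y=1/2·(-36.1875)+1/2·139.5625=51.6875
n=7: y=51.6875, sp=-2, e=sp−y=-53.6875; I=-34.875, D=e−e_prev=-87.875; u=1/2·(-53.6875)+2·(-34.875)+3/2·(-87.875)=-228.40625; next y=1/2·51.6875+1/2·(-228.40625)=-88.359375
n=8: y=-88.359375, sp=-2, e=sp−y=86.359375; I=51.484375, D=e−e_prev=140.046875; u=1/2·86.359375+2·51.484375+3/2·140.046875=356.21875; next y=1/2·(-88.359375)+1/2·356.21875≈133.929688

0 4 16.000 0.000
1 4 -14.000 8.000
2 4 34.000 -3.000
3 4 -42.500 15.500
4 -2 54.250 -13.500
5 -2 -92.750 20.375
6 -2 139.563 -36.188
7 -2 -228.406 51.688
8 -2 356.219 -88.359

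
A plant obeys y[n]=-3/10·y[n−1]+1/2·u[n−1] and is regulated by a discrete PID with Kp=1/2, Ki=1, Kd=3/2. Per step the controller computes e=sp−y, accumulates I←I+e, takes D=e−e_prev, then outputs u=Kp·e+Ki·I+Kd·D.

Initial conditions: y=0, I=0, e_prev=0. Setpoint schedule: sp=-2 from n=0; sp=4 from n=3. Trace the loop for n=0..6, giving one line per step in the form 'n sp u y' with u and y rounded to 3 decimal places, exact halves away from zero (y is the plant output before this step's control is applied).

(exact arithmetic carried between steps; '≈' marks a value shown rounded to 6 d.p. or computed from one; I and e_prev carry over from the previous line; the table rounds u and y to 3 d.p., halves away from zero)
n=0: y=0, sp=-2, e=sp−y=-2; I=-2, D=e−e_prev=-2; u=1/2·(-2)+1·(-2)+3/2·(-2)=-6; next y=-3/10·0+1/2·(-6)=-3
n=1: y=-3, sp=-2, e=sp−y=1; I=-1, D=e−e_prev=3; u=1/2·1+1·(-1)+3/2·3=4; next y=-3/10·(-3)+1/2·4=2.9
n=2: y=2.9, sp=-2, e=sp−y=-4.9; I=-5.9, D=e−e_prev=-5.9; u=1/2·(-4.9)+1·(-5.9)+3/2·(-5.9)=-17.2; next y=-3/10·2.9+1/2·(-17.2)=-9.47
n=3: y=-9.47, sp=4, e=sp−y=13.47; I=7.57, D=e−e_prev=18.37; u=1/2·13.47+1·7.57+3/2·18.37=41.86; next y=-3/10·(-9.47)+1/2·41.86=23.771
n=4: y=23.771, sp=4, e=sp−y=-19.771; I=-12.201, D=e−e_prev=-33.241; u=1/2·(-19.771)+1·(-12.201)+3/2·(-33.241)=-71.948; next y=-3/10·23.771+1/2·(-71.948)=-43.1053
n=5: y=-43.1053, sp=4, e=sp−y=47.1053; I=34.9043, D=e−e_prev=66.8763; u=1/2·47.1053+1·34.9043+3/2·66.8763=158.7714; next y=-3/10·(-43.1053)+1/2·158.7714=92.31729
n=6: y=92.31729, sp=4, e=sp−y=-88.31729; I=-53.41299, D=e−e_prev=-135.42259; u=1/2·(-88.31729)+1·(-53.41299)+3/2·(-135.42259)=-300.70552; next y=-3/10·92.31729+1/2·(-300.70552)=-178.047947

0 -2 -6.000 0.000
1 -2 4.000 -3.000
2 -2 -17.200 2.900
3 4 41.860 -9.470
4 4 -71.948 23.771
5 4 158.771 -43.105
6 4 -300.706 92.317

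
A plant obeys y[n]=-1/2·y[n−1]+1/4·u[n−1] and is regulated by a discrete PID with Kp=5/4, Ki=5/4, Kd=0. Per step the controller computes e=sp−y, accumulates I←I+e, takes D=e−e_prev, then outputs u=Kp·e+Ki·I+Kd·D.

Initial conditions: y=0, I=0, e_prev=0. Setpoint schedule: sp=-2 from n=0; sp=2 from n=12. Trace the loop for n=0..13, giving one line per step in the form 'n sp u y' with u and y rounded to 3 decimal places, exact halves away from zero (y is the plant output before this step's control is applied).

(exact arithmetic carried between steps; '≈' marks a value shown rounded to 6 d.p. or computed from one; I and e_prev carry over from the previous line; the table rounds u and y to 3 d.p., halves away from zero)
n=0: y=0, sp=-2, e=sp−y=-2; I=-2, D=e−e_prev=-2; u=5/4·(-2)+5/4·(-2)+0·(-2)=-5; next y=-1/2·0+1/4·(-5)=-1.25
n=1: y=-1.25, sp=-2, e=sp−y=-0.75; I=-2.75, D=e−e_prev=1.25; u=5/4·(-0.75)+5/4·(-2.75)+0·1.25=-4.375; next y=-1/2·(-1.25)+1/4·(-4.375)=-0.46875
n=2: y=-0.46875, sp=-2, e=sp−y=-1.53125; I=-4.28125, D=e−e_prev=-0.78125; u=5/4·(-1.53125)+5/4·(-4.28125)+0·(-0.78125)=-7.265625; next y=-1/2·(-0.46875)+1/4·(-7.265625)≈-1.582031
n=3: y≈-1.582031, sp=-2, e=sp−y≈-0.417969; I≈-4.699219, D=e−e_prev≈1.113281; u=5/4·(-0.417969)+5/4·(-4.699219)+0·1.113281≈-6.396484; next y=-1/2·(-1.582031)+1/4·(-6.396484)≈-0.808105
n=4: y≈-0.808105, sp=-2, e=sp−y≈-1.191895; I≈-5.891113, D=e−e_prev≈-0.773926; u=5/4·(-1.191895)+5/4·(-5.891113)+0·(-0.773926)≈-8.853760; next y=-1/2·(-0.808105)+1/4·(-8.853760)≈-1.809387
n=5: y≈-1.809387, sp=-2, e=sp−y≈-0.190613; I≈-6.081726, D=e−e_prev≈1.001282; u=5/4·(-0.190613)+5/4·(-6.081726)+0·1.001282≈-7.840424; next y=-1/2·(-1.809387)+1/4·(-7.840424)≈-1.055412
n=6: y≈-1.055412, sp=-2, e=sp−y≈-0.944588; I≈-7.026314, D=e−e_prev≈-0.753975; u=5/4·(-0.944588)+5/4·(-7.026314)+0·(-0.753975)≈-9.963627; next y=-1/2·(-1.055412)+1/4·(-9.963627)≈-1.963201
n=7: y≈-1.963201, sp=-2, e=sp−y≈-0.036799; I≈-7.063113, D=e−e_prev≈0.907788; u=5/4·(-0.036799)+5/4·(-7.063113)+0·0.907788≈-8.874891; next y=-1/2·(-1.963201)+1/4·(-8.874891)≈-1.237122
n=8: y≈-1.237122, sp=-2, e=sp−y≈-0.762878; I≈-7.825991, D=e−e_prev≈-0.726078; u=5/4·(-0.762878)+5/4·(-7.825991)+0·(-0.726078)≈-10.736085; next y=-1/2·(-1.237122)+1/4·(-10.736085)≈-2.065460
n=9: y≈-2.065460, sp=-2, e=sp−y≈0.065460; I≈-7.760531, D=e−e_prev≈0.828338; u=5/4·0.065460+5/4·(-7.760531)+0·0.828338≈-9.618838; next y=-1/2·(-2.065460)+1/4·(-9.618838)≈-1.371979
n=10: y≈-1.371979, sp=-2, e=sp−y≈-0.628021; I≈-8.388551, D=e−e_prev≈-0.693481; u=5/4·(-0.628021)+5/4·(-8.388551)+0·(-0.693481)≈-11.270715; next y=-1/2·(-1.371979)+1/4·(-11.270715)≈-2.131689
n=11: y≈-2.131689, sp=-2, e=sp−y≈0.131689; I≈-8.256862, D=e−e_prev≈0.759710; u=5/4·0.131689+5/4·(-8.256862)+0·0.759710≈-10.156467; next y=-1/2·(-2.131689)+1/4·(-10.156467)≈-1.473272
n=12: y≈-1.473272, sp=2, e=sp−y≈3.473272; I≈-4.783590, D=e−e_prev≈3.341583; u=5/4·3.473272+5/4·(-4.783590)+0·3.341583≈-1.637897; next y=-1/2·(-1.473272)+1/4·(-1.637897)≈0.327162
n=13: y≈0.327162, sp=2, e=sp−y≈1.672838; I≈-3.110752, D=e−e_prev≈-1.800434; u=5/4·1.672838+5/4·(-3.110752)+0·(-1.800434)≈-1.797392; next y=-1/2·0.327162+1/4·(-1.797392)≈-0.612929

0 -2 -5.000 0.000
1 -2 -4.375 -1.250
2 -2 -7.266 -0.469
3 -2 -6.396 -1.582
4 -2 -8.854 -0.808
5 -2 -7.840 -1.809
6 -2 -9.964 -1.055
7 -2 -8.875 -1.963
8 -2 -10.736 -1.237
9 -2 -9.619 -2.065
10 -2 -11.271 -1.372
11 -2 -10.156 -2.132
12 2 -1.638 -1.473
13 2 -1.797 0.327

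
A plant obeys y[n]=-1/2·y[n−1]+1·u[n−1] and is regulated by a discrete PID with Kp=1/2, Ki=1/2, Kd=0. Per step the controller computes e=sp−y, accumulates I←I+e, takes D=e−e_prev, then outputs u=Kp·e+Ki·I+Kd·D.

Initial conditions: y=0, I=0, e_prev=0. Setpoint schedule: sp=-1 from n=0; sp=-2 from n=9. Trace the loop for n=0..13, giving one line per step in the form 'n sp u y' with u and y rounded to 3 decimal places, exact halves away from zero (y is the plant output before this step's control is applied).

0 -1 -1.000 0.000
1 -1 -0.500 -1.000
2 -1 -1.500 0.000
3 -1 -0.500 -1.500
4 -1 -2.000 0.250
5 -1 -0.250 -2.125
6 -1 -2.625 0.813
7 -1 0.313 -3.031
8 -1 -3.531 1.828
9 -2 0.328 -4.445
10 -2 -5.445 2.551
11 -2 1.551 -6.721
12 -2 -7.721 4.911
13 -2 3.911 -10.176

(exact arithmetic carried between steps; '≈' marks a value shown rounded to 6 d.p. or computed from one; I and e_prev carry over from the previous line; the table rounds u and y to 3 d.p., halves away from zero)
n=0: y=0, sp=-1, e=sp−y=-1; I=-1, D=e−e_prev=-1; u=1/2·(-1)+1/2·(-1)+0·(-1)=-1; next y=-1/2·0+1·(-1)=-1
n=1: y=-1, sp=-1, e=sp−y=0; I=-1, D=e−e_prev=1; u=1/2·0+1/2·(-1)+0·1=-0.5; next y=-1/2·(-1)+1·(-0.5)=0
n=2: y=0, sp=-1, e=sp−y=-1; I=-2, D=e−e_prev=-1; u=1/2·(-1)+1/2·(-2)+0·(-1)=-1.5; next y=-1/2·0+1·(-1.5)=-1.5
n=3: y=-1.5, sp=-1, e=sp−y=0.5; I=-1.5, D=e−e_prev=1.5; u=1/2·0.5+1/2·(-1.5)+0·1.5=-0.5; next y=-1/2·(-1.5)+1·(-0.5)=0.25
n=4: y=0.25, sp=-1, e=sp−y=-1.25; I=-2.75, D=e−e_prev=-1.75; u=1/2·(-1.25)+1/2·(-2.75)+0·(-1.75)=-2; next y=-1/2·0.25+1·(-2)=-2.125
n=5: y=-2.125, sp=-1, e=sp−y=1.125; I=-1.625, D=e−e_prev=2.375; u=1/2·1.125+1/2·(-1.625)+0·2.375=-0.25; next y=-1/2·(-2.125)+1·(-0.25)=0.8125
n=6: y=0.8125, sp=-1, e=sp−y=-1.8125; I=-3.4375, D=e−e_prev=-2.9375; u=1/2·(-1.8125)+1/2·(-3.4375)+0·(-2.9375)=-2.625; next y=-1/2·0.8125+1·(-2.625)=-3.03125
n=7: y=-3.03125, sp=-1, e=sp−y=2.03125; I=-1.40625, D=e−e_prev=3.84375; u=1/2·2.03125+1/2·(-1.40625)+0·3.84375=0.3125; next y=-1/2·(-3.03125)+1·0.3125=1.828125
n=8: y=1.828125, sp=-1, e=sp−y=-2.828125; I=-4.234375, D=e−e_prev=-4.859375; u=1/2·(-2.828125)+1/2·(-4.234375)+0·(-4.859375)=-3.53125; next y=-1/2·1.828125+1·(-3.53125)≈-4.445313
n=9: y≈-4.445313, sp=-2, e=sp−y≈2.445313; I≈-1.789063, D=e−e_prev≈5.273438; u=1/2·2.445313+1/2·(-1.789063)+0·5.273438≈0.328125; next y=-1/2·(-4.445313)+1·0.328125≈2.550781
n=10: y≈2.550781, sp=-2, e=sp−y≈-4.550781; I≈-6.339844, D=e−e_prev≈-6.996094; u=1/2·(-4.550781)+1/2·(-6.339844)+0·(-6.996094)≈-5.445313; next y=-1/2·2.550781+1·(-5.445313)≈-6.720703
n=11: y≈-6.720703, sp=-2, e=sp−y≈4.720703; I≈-1.619141, D=e−e_prev≈9.271484; u=1/2·4.720703+1/2·(-1.619141)+0·9.271484≈1.550781; next y=-1/2·(-6.720703)+1·1.550781≈4.911133
n=12: y≈4.911133, sp=-2, e=sp−y≈-6.911133; I≈-8.530273, D=e−e_prev≈-11.631836; u=1/2·(-6.911133)+1/2·(-8.530273)+0·(-11.631836)≈-7.720703; next y=-1/2·4.911133+1·(-7.720703)≈-10.176270
n=13: y≈-10.176270, sp=-2, e=sp−y≈8.176270; I≈-0.354004, D=e−e_prev≈15.087402; u=1/2·8.176270+1/2·(-0.354004)+0·15.087402≈3.911133; next y=-1/2·(-10.176270)+1·3.911133≈8.999268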